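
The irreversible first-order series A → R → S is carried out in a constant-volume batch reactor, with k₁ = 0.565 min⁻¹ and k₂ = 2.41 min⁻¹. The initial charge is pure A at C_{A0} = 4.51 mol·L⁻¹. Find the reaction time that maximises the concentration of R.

0.786 min

The intermediate peaks when r₁ = r₂, i.e. k₁e^(−k₁t) = k₂e^(−k₂t), giving t_opt = ln(k₂/k₁)/(k₂−k₁).
= ln(2.41/0.565)/(2.41−0.565) = ln(4.265)/1.845 = 1.451/1.845 = 0.786 min.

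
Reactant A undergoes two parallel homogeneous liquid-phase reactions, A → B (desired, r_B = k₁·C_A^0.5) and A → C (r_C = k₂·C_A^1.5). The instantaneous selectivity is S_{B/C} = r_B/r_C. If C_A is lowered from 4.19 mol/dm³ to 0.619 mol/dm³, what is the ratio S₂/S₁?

6.77

S_{B/C} = (k₁/k₂)·C_A⁻¹, so S₂/S₁ = (C_{A,2}/C_{A,1})⁻¹.
= 4.19/0.619 = 6.77.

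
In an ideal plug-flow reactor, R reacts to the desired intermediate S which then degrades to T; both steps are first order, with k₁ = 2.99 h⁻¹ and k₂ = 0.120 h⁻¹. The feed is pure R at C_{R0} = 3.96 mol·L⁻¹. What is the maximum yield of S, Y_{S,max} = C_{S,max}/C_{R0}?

0.874

At the optimum, C_{S,max}/C_{R0} = (k₁/k₂)^[k₂/(k₂−k₁)].
= (2.99/0.120)^(0.120/(0.120−2.99)) = (24.92)^(-0.04181) = 0.8742.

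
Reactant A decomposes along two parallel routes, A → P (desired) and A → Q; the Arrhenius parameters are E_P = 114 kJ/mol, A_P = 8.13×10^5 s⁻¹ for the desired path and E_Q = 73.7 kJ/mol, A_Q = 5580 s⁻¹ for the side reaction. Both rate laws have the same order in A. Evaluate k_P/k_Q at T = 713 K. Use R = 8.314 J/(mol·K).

With equal orders, S_{P/Q} = k_P/k_Q = (A_P/A_Q)·exp[(E_Q−E_P)/(RT)].
(E_Q−E_P)/(RT) = (73.7−114)×10³/(8.314×713) = -40300/5928 = -6.798.
k_P/k_Q = (8.13×10^5/5580)·exp(-6.798) = 145.7 × 0.001116 = 0.163.
Since E_P > E_Q, raising the temperature improves selectivity toward P.

0.163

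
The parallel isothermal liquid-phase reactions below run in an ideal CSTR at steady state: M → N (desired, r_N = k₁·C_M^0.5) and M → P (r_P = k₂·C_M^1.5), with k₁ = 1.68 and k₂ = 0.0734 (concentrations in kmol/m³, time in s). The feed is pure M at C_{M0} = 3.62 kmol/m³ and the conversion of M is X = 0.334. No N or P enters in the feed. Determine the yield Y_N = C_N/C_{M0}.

0.302

Exit C_M = C_{M0}(1−X) = 3.62×0.666 = 2.411 kmol/m³.
Rates in a CSTR are evaluated at the outlet concentration: r_N = 1.68×2.411^0.5 = 2.609, r_P = 0.0734×2.411^1.5 = 0.2748.
Fraction of consumed M going to N: r_N/(r_N+r_P) = 0.9047.
C_N = 0.9047·C_{M0}·X = 0.9047×3.62×0.334 = 1.09 kmol/m³; Y_N = C_N/C_{M0} = 0.302.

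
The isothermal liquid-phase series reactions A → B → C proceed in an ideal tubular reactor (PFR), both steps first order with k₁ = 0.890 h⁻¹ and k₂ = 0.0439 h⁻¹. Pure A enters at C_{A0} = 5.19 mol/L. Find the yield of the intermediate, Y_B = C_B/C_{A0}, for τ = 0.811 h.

0.504

For first-order series with pure A initially, C_B(τ) = k₁C_{A0}/(k₂−k₁)·(e^(−k₁τ) − e^(−k₂τ)).
e^(−k₁τ) = e^(−0.890×0.811) = e^(−0.7218) = 0.4859; e^(−k₂τ) = e^(−0.03560) = 0.9650.
C_B = 0.890×5.19/(0.0439−0.890) × (0.4859−0.9650) = (-5.459)×(-0.4791) = 2.616 mol/L.
Y_B = C_B/C_{A0} = 2.616/5.19 = 0.504.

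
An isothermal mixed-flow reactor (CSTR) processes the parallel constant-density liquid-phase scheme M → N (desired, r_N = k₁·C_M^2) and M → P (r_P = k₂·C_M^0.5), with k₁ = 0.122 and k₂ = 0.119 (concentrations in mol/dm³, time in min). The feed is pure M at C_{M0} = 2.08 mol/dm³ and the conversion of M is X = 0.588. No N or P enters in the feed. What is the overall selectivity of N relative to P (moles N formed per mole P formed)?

0.813

Exit C_M = C_{M0}(1−X) = 2.08×0.412 = 0.8570 mol/dm³.
In a CSTR the entire volume is at exit conditions, so r_N = 0.122×0.8570^2 = 0.08959 and r_P = 0.119×0.8570^0.5 = 0.1102.
Overall selectivity = C_N/C_P = r_Nτ/(r_Pτ) = r_N/r_P = 0.813.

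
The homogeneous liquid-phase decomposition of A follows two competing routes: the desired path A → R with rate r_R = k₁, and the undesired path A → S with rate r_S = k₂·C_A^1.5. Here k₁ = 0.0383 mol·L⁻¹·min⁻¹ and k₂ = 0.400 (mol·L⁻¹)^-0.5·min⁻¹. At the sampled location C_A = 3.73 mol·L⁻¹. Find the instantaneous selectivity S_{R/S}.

0.0133

S_{R/S} = r_R/r_S = (k₁)/(k₂·C_A^1.5) = (k₁/k₂)·C_A^-1.5.
= (0.0383) / (0.400×3.730^1.5) = 0.03830/2.882 = 0.0133.
The undesired path is higher order in A, so low C_A (CSTR or dilute feed) favours R.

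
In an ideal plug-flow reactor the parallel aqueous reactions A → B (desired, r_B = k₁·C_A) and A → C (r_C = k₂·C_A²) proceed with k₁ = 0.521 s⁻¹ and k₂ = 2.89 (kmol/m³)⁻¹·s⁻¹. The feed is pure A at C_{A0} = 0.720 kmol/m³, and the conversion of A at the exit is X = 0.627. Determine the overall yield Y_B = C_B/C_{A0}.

0.174

C_A = C_{A0}(1−X) = 0.2686 kmol/m³.
Along a PFR/batch, dC_B/dC_A = −r_B/(r_B+r_C) = −k₁/(k₁+k₂·C_A).
Integrating from C_{A0} to C_A: C_B = (0.521/2.89)·ln[(0.521+2.89·0.720)/(0.521+2.89·0.269)] = 0.1803·ln(2.602/1.297) = 0.1255 kmol/m³.
Y_B = C_B/C_{A0} = 0.1255/0.720 = 0.174.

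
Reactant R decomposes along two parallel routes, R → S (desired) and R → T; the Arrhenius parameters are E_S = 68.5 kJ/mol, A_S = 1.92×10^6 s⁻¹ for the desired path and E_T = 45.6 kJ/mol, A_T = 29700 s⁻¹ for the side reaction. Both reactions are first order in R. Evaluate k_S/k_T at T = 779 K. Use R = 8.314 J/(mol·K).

1.88

With equal orders, S_{S/T} = k_S/k_T = (A_S/A_T)·exp[(E_T−E_S)/(RT)].
(E_T−E_S)/(RT) = (45.6−68.5)×10³/(8.314×779) = -22900/6477 = -3.536.
k_S/k_T = (1.92×10^6/29700)·exp(-3.536) = 64.65 × 0.02914 = 1.88.
Since E_S > E_T, raising the temperature improves selectivity toward S.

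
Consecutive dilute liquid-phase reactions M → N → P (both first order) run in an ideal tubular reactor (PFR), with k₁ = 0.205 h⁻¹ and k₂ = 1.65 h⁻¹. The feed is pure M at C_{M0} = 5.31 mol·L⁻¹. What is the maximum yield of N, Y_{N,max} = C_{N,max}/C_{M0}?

0.0924

At the optimum, C_{N,max}/C_{M0} = (k₁/k₂)^[k₂/(k₂−k₁)].
= (0.205/1.65)^(1.65/(1.65−0.205)) = (0.1242)^(1.142) = 0.09242.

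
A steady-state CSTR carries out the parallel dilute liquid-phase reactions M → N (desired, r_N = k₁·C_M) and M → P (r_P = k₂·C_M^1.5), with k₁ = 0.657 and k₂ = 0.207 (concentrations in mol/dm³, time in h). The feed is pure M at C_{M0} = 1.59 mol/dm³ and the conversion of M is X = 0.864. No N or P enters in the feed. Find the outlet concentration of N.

Exit C_M = C_{M0}(1−X) = 1.59×0.136 = 0.2162 mol/dm³.
A CSTR operates uniformly at the exit composition, giving r_N = 0.1421 and r_P = 0.02081 (each k·C_M^n at C_M = 0.2162).
Fraction of consumed M going to N: r_N/(r_N+r_P) = 0.8722.
C_N = 0.8722·C_{M0}·X = 0.8722×1.59×0.864 = 1.20 mol/dm³.

1.20 mol/dm³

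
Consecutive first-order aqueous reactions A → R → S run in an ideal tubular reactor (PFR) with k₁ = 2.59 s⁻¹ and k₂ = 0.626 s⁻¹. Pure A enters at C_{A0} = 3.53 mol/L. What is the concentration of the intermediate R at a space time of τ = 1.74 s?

1.51 mol/L

For first-order series with pure A initially, C_R(τ) = k₁C_{A0}/(k₂−k₁)·(e^(−k₁τ) − e^(−k₂τ)).
e^(−k₁τ) = e^(−2.59×1.74) = e^(−4.507) = 0.01104; e^(−k₂τ) = e^(−1.089) = 0.3365.
C_R = 2.59×3.53/(0.626−2.59) × (0.01104−0.3365) = (-4.655)×(-0.3254) = 1.515 mol/L.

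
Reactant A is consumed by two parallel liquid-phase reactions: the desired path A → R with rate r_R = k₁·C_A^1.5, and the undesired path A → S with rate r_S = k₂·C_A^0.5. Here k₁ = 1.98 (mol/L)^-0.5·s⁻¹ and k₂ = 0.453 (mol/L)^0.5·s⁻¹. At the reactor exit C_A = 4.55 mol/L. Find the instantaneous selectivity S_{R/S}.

S_{R/S} = r_R/r_S = (k₁·C_A^1.5)/(k₂·C_A^0.5) = (k₁/k₂)·C_A.
= (1.98×4.550^1.5) / (0.453×4.550^0.5) = 19.22/0.9663 = 19.9.
Since the desired path is higher order in A, keeping C_A high (PFR or concentrated feed) favours R.

19.9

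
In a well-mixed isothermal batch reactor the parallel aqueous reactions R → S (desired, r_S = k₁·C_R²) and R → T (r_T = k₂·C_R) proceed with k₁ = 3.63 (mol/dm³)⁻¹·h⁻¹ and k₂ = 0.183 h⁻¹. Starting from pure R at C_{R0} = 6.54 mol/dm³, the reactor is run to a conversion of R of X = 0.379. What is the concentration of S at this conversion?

C_R = C_{R0}(1−X) = 4.061 mol/dm³.
Along a PFR/batch, dC_T/dC_R = −r_T/(r_S+r_T) = −k₂/(k₂+k₁·C_R).
Integrating from C_{R0} to C_R: C_T = (0.183/3.63)·ln[(0.183+3.63·6.54)/(0.183+3.63·4.06)] = 0.05041·ln(23.92/14.93) = 0.02378 mol/dm³.
Then C_S = (C_{R0}−C_R) − C_T = 2.479 − 0.02378 = 2.455 mol/dm³.

2.45 mol/dm³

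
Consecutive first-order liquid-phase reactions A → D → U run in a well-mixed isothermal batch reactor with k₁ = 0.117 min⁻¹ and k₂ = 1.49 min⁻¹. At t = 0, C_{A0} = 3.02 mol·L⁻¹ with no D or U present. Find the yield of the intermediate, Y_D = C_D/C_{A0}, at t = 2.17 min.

For first-order series with pure A initially, C_D(t) = k₁C_{A0}/(k₂−k₁)·(e^(−k₁t) − e^(−k₂t)).
e^(−k₁t) = e^(−0.117×2.17) = e^(−0.2539) = 0.7758; e^(−k₂t) = e^(−3.233) = 0.03943.
C_D = 0.117×3.02/(1.49−0.117) × (0.7758−0.03943) = 0.2573×0.7363 = 0.1895 mol·L⁻¹.
Y_D = C_D/C_{A0} = 0.1895/3.02 = 0.0627.

0.0627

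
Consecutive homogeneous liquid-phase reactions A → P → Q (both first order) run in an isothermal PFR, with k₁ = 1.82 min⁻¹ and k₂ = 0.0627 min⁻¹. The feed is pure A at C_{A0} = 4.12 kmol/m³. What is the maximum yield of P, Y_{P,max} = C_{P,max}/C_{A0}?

0.887

Evaluating C_P at τ_opt = ln(k₂/k₁)/(k₂−k₁) gives C_{P,max}/C_{A0} = (k₁/k₂)^[k₂/(k₂−k₁)].
= (1.82/0.0627)^(0.0627/(0.0627−1.82)) = (29.03)^(-0.03568) = 0.8868.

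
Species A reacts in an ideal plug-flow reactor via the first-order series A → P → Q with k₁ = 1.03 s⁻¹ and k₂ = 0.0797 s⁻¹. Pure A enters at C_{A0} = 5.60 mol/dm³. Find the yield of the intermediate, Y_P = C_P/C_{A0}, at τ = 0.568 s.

For first-order series with pure A initially, C_P(τ) = k₁C_{A0}/(k₂−k₁)·(e^(−k₁τ) − e^(−k₂τ)).
e^(−k₁τ) = e^(−1.03×0.568) = e^(−0.5850) = 0.5571; e^(−k₂τ) = e^(−0.04527) = 0.9557.
C_P = 1.03×5.60/(0.0797−1.03) × (0.5571−0.9557) = (-6.070)×(-0.3987) = 2.420 mol/dm³.
Y_P = C_P/C_{A0} = 2.420/5.60 = 0.432.

0.432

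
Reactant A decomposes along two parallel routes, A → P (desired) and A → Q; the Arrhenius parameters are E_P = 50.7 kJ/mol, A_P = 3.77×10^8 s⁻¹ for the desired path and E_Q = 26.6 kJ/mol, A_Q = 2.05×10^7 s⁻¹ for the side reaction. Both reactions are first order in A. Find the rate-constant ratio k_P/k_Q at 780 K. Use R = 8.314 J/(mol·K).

0.447

k_P/k_Q = (A_P/A_Q)·exp[−(E_P−E_Q)/(RT)] = (A_P/A_Q)·exp[(E_Q−E_P)/(RT)].
(E_Q−E_P)/(RT) = (26.6−50.7)×10³/(8.314×780) = -24100/6485 = -3.716.
k_P/k_Q = (3.77×10^8/2.05×10^7)·exp(-3.716) = 18.39 × 0.02432 = 0.447.
Since E_P > E_Q, raising the temperature improves selectivity toward P.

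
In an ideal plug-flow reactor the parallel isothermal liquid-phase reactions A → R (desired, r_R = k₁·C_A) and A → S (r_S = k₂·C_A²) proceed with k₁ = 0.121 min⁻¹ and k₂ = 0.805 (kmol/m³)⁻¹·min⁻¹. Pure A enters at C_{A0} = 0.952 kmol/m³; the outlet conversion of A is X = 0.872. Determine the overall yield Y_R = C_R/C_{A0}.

0.221

C_A = C_{A0}(1−X) = 0.1219 kmol/m³.
Along a PFR/batch, dC_R/dC_A = −r_R/(r_R+r_S) = −k₁/(k₁+k₂·C_A).
Integrating from C_{A0} to C_A: C_R = (0.121/0.805)·ln[(0.121+0.805·0.952)/(0.121+0.805·0.122)] = 0.1503·ln(0.8874/0.2191) = 0.2102 kmol/m³.
Y_R = C_R/C_{A0} = 0.2102/0.952 = 0.221.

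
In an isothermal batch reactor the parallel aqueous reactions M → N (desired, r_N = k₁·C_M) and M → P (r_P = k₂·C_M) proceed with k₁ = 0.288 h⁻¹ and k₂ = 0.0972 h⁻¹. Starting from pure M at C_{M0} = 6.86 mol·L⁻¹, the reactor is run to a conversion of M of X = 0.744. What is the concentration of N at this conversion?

C_M = C_{M0}(1−X) = 1.756 mol·L⁻¹.
Both paths are first order in M, so the instantaneous fraction to N is constant: dC_N/d(−C_M) = k₁/(k₁+k₂) = 0.7477.
C_N = 0.7477·(C_{M0}−C_M) = 0.7477×5.104 = 3.82 mol·L⁻¹.

3.82 mol·L⁻¹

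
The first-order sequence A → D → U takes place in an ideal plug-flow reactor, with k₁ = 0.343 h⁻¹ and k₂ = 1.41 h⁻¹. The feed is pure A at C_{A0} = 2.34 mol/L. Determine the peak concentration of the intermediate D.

For a first-order series the maximum intermediate yield is C_{D,max}/C_{A0} = (k₁/k₂)^[k₂/(k₂−k₁)].
= (0.343/1.41)^(1.41/(1.41−0.343)) = (0.2433)^(1.321) = 0.1544.
C_{D,max} = 0.1544×2.34 = 0.361 mol/L.

0.361 mol/L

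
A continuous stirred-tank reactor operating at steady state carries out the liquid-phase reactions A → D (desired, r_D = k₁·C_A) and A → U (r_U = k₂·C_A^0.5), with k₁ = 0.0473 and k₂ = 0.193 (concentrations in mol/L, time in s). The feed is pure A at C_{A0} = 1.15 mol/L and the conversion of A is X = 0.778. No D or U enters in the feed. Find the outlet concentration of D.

Exit C_A = C_{A0}(1−X) = 1.15×0.222 = 0.2553 mol/L.
In a CSTR the entire volume is at exit conditions, so r_D = 0.0473×0.2553 = 0.01208 and r_U = 0.193×0.2553^0.5 = 0.09752.
Fraction of consumed A going to D: r_D/(r_D+r_U) = 0.1102.
C_D = 0.1102·C_{A0}·X = 0.1102×1.15×0.778 = 0.0986 mol/L.

0.0986 mol/L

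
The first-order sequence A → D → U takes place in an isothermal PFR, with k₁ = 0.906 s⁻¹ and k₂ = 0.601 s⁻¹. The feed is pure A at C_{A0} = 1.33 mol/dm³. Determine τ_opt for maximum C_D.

The intermediate peaks when r₁ = r₂, i.e. k₁e^(−k₁τ) = k₂e^(−k₂τ), giving τ_opt = ln(k₂/k₁)/(k₂−k₁).
= ln(0.601/0.906)/(0.601−0.906) = ln(0.6634)/-0.3050 = -0.4104/-0.3050 = 1.35 s.

1.35 s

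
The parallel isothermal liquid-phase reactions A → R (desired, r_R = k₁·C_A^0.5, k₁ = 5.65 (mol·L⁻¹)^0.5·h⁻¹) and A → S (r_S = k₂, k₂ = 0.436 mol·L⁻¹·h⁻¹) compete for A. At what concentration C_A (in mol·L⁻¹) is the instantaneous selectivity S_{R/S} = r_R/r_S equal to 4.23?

S_{R/S} = (k₁/k₂)·C_A^0.5 ⇒ C_A = (S·k₂/k₁)^(2).
= (4.23×0.436/5.65)^(2) = (0.3264)^(2) = 0.107 mol·L⁻¹.

0.107 mol·L⁻¹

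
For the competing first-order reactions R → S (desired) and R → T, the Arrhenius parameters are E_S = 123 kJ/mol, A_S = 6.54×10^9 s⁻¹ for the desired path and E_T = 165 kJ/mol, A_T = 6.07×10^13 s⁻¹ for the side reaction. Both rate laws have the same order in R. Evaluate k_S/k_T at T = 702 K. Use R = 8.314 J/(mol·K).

k_S/k_T = (A_S/A_T)·exp[−(E_S−E_T)/(RT)] = (A_S/A_T)·exp[(E_T−E_S)/(RT)].
(E_T−E_S)/(RT) = (165−123)×10³/(8.314×702) = 42000/5836 = 7.196.
k_S/k_T = (6.54×10^9/6.07×10^13)·exp(7.196) = 1.077×10^-4 × 1334 = 0.144.

0.144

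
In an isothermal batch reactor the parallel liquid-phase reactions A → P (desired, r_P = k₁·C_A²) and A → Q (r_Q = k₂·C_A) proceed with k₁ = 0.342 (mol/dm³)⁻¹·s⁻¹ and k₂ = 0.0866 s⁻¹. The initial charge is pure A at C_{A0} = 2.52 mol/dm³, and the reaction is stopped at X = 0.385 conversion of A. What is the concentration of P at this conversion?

0.861 mol/dm³

C_A = C_{A0}(1−X) = 1.550 mol/dm³.
Along a PFR/batch, dC_Q/dC_A = −r_Q/(r_P+r_Q) = −k₂/(k₂+k₁·C_A).
Integrating from C_{A0} to C_A: C_Q = (0.0866/0.342)·ln[(0.0866+0.342·2.52)/(0.0866+0.342·1.55)] = 0.2532·ln(0.9484/0.6166) = 0.1090 mol/dm³.
Then C_P = (C_{A0}−C_A) − C_Q = 0.9702 − 0.1090 = 0.8612 mol/dm³.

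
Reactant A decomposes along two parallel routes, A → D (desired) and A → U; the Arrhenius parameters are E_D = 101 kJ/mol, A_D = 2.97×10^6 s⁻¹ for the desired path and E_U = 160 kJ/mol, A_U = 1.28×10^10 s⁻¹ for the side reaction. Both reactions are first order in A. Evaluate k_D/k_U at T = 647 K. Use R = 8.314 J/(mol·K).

13.5

Since both paths have the same order in A, the concentration cancels and S_{D/U} = k_D/k_U = (A_D/A_U)·exp[(E_U−E_D)/(RT)].
(E_U−E_D)/(RT) = (160−101)×10³/(8.314×647) = 59000/5379 = 10.97.
k_D/k_U = (2.97×10^6/1.28×10^10)·exp(10.97) = 2.320×10^-4 × 58004 = 13.5.
Since E_D < E_U, lowering the temperature improves selectivity toward D.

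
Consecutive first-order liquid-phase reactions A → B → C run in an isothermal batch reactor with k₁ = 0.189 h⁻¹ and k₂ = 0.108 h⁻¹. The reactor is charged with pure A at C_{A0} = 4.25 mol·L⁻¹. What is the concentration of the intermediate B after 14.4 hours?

1.44 mol·L⁻¹

Solving the coupled first-order balances gives C_B(t) = [k₁/(k₂−k₁)]·C_{A0}·(e^(−k₁t) − e^(−k₂t)).
e^(−k₁t) = e^(−0.189×14.4) = e^(−2.722) = 0.06577; e^(−k₂t) = e^(−1.555) = 0.2111.
C_B = 0.189×4.25/(0.108−0.189) × (0.06577−0.2111) = (-9.917)×(-0.1454) = 1.442 mol·L⁻¹.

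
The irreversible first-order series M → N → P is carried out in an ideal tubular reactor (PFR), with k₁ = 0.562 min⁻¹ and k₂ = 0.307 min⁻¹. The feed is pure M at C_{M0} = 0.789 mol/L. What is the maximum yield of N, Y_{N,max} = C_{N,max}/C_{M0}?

0.483

At the optimum, C_{N,max}/C_{M0} = (k₁/k₂)^[k₂/(k₂−k₁)].
= (0.562/0.307)^(0.307/(0.307−0.562)) = (1.831)^(-1.204) = 0.4829.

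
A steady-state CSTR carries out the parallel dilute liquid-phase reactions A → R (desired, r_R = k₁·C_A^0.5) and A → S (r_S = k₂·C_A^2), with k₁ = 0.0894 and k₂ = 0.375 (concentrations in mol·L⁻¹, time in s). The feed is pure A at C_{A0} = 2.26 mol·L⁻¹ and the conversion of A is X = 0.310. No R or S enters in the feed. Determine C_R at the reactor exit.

Exit C_A = C_{A0}(1−X) = 2.26×0.690 = 1.559 mol·L⁻¹.
Rates in a CSTR are evaluated at the outlet concentration: r_R = 0.0894×1.559^0.5 = 0.1116, r_S = 0.375×1.559^2 = 0.9119.
Fraction of consumed A going to R: r_R/(r_R+r_S) = 0.1091.
C_R = 0.1091·C_{A0}·X = 0.1091×2.26×0.310 = 0.0764 mol·L⁻¹.

0.0764 mol·L⁻¹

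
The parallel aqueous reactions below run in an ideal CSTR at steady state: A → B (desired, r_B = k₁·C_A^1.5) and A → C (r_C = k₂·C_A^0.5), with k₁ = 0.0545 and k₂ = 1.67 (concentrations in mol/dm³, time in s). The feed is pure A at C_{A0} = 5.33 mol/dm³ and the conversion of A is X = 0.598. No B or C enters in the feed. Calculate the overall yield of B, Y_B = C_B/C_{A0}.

Exit C_A = C_{A0}(1−X) = 5.33×0.402 = 2.143 mol/dm³.
In a CSTR the entire volume is at exit conditions, so r_B = 0.0545×2.143^1.5 = 0.1709 and r_C = 1.67×2.143^0.5 = 2.445.
Fraction of consumed A going to B: r_B/(r_B+r_C) = 0.06536.
C_B = 0.06536·C_{A0}·X = 0.06536×5.33×0.598 = 0.208 mol/dm³; Y_B = C_B/C_{A0} = 0.0391.

0.0391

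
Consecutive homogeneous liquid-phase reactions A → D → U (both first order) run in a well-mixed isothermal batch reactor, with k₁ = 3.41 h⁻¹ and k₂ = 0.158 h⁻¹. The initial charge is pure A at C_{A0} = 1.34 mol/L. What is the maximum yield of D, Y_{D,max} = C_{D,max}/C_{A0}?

0.861

At the optimum, C_{D,max}/C_{A0} = (k₁/k₂)^[k₂/(k₂−k₁)].
= (3.41/0.158)^(0.158/(0.158−3.41)) = (21.58)^(-0.04859) = 0.8614.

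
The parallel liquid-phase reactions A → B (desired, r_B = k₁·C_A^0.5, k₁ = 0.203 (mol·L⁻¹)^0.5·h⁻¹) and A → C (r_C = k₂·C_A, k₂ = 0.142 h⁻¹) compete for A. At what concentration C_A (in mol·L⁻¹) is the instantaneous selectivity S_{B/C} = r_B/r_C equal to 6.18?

0.0535 mol·L⁻¹

S_{B/C} = (k₁/k₂)·C_A^-0.5 ⇒ C_A = (S·k₂/k₁)^(-2).
= (6.18×0.142/0.203)^(-2) = (4.323)^(-2) = 0.0535 mol·L⁻¹.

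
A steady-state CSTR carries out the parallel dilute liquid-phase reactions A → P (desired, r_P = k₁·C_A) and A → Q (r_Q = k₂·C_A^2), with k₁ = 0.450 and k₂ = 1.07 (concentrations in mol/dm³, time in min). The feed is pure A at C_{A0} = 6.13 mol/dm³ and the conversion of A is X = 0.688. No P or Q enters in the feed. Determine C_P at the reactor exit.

0.760 mol/dm³

Exit C_A = C_{A0}(1−X) = 6.13×0.312 = 1.913 mol/dm³.
Rates in a CSTR are evaluated at the outlet concentration: r_P = 0.450×1.913 = 0.8607, r_Q = 1.07×1.913^2 = 3.914.
Fraction of consumed A going to P: r_P/(r_P+r_Q) = 0.1803.
C_P = 0.1803·C_{A0}·X = 0.1803×6.13×0.688 = 0.760 mol/dm³.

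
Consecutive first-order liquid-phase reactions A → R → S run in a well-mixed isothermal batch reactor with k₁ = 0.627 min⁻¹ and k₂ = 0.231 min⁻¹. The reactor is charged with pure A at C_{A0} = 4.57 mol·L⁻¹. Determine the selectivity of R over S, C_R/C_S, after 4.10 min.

1.15

Solving the coupled first-order balances gives C_R(t) = [k₁/(k₂−k₁)]·C_{A0}·(e^(−k₁t) − e^(−k₂t)).
e^(−k₁t) = e^(−0.627×4.10) = e^(−2.571) = 0.07648; e^(−k₂t) = e^(−0.9471) = 0.3879.
C_R = 0.627×4.57/(0.231−0.627) × (0.07648−0.3879) = (-7.236)×(-0.3114) = 2.253 mol·L⁻¹.
C_A = C_{A0}e^(−k₁t) = 0.3495 mol·L⁻¹, so C_S = C_{A0}−C_A−C_R = 1.967 mol·L⁻¹; C_R/C_S = 1.15.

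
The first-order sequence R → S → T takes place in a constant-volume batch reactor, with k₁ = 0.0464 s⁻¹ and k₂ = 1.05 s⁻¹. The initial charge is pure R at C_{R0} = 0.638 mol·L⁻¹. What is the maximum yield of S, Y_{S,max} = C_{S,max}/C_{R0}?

Evaluating C_S at t_opt = ln(k₂/k₁)/(k₂−k₁) gives C_{S,max}/C_{R0} = (k₁/k₂)^[k₂/(k₂−k₁)].
= (0.0464/1.05)^(1.05/(1.05−0.0464)) = (0.04419)^(1.046) = 0.03826.

0.0383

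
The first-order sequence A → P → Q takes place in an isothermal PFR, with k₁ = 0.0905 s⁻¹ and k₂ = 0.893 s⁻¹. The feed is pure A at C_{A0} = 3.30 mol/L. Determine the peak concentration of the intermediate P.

For a first-order series the maximum intermediate yield is C_{P,max}/C_{A0} = (k₁/k₂)^[k₂/(k₂−k₁)].
= (0.0905/0.893)^(0.893/(0.893−0.0905)) = (0.1013)^(1.113) = 0.07828.
C_{P,max} = 0.07828×3.30 = 0.258 mol/L.

0.258 mol/L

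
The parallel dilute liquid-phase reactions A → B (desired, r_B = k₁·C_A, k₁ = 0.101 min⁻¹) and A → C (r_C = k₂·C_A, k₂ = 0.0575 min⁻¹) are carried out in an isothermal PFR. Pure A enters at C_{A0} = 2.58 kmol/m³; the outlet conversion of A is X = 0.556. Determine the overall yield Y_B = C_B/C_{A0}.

C_A = C_{A0}(1−X) = 1.146 kmol/m³.
Both paths are first order in A, so the instantaneous fraction to B is constant: dC_B/d(−C_A) = k₁/(k₁+k₂) = 0.6372.
C_B = 0.6372·(C_{A0}−C_A) = 0.6372×1.434 = 0.914 kmol/m³.
Y_B = C_B/C_{A0} = 0.9141/2.58 = 0.354.

0.354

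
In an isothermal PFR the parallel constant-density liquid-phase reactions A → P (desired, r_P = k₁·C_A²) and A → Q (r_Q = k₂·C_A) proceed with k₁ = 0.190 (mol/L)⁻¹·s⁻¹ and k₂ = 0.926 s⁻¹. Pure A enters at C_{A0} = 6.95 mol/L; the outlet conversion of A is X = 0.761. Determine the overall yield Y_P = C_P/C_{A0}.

C_A = C_{A0}(1−X) = 1.661 mol/L.
Along a PFR/batch, dC_Q/dC_A = −r_Q/(r_P+r_Q) = −k₂/(k₂+k₁·C_A).
Integrating from C_{A0} to C_A: C_Q = (0.926/0.190)·ln[(0.926+0.190·6.95)/(0.926+0.190·1.66)] = 4.874·ln(2.247/1.242) = 2.890 mol/L.
Then C_P = (C_{A0}−C_A) − C_Q = 5.289 − 2.890 = 2.399 mol/L.
Y_P = C_P/C_{A0} = 2.399/6.95 = 0.345.

0.345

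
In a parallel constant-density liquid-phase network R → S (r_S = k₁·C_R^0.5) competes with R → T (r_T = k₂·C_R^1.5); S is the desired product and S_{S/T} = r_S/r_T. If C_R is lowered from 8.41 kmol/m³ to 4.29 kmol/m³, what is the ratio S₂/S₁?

S_{S/T} = (k₁/k₂)·C_R⁻¹, so S₂/S₁ = (C_{R,2}/C_{R,1})⁻¹.
= 8.41/4.29 = 1.96.
Selectivity toward S rises as C_R falls — low-concentration operation is favoured.

1.96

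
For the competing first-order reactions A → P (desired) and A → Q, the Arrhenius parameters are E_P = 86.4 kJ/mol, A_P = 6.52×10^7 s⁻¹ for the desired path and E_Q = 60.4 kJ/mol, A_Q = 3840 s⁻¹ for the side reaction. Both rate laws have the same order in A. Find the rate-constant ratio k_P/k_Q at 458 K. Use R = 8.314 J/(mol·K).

18.4

k_P/k_Q = (A_P/A_Q)·exp[−(E_P−E_Q)/(RT)] = (A_P/A_Q)·exp[(E_Q−E_P)/(RT)].
(E_Q−E_P)/(RT) = (60.4−86.4)×10³/(8.314×458) = -26000/3808 = -6.828.
k_P/k_Q = (6.52×10^7/3840)·exp(-6.828) = 16979 × 0.001083 = 18.4.
Since E_P > E_Q, raising the temperature improves selectivity toward P.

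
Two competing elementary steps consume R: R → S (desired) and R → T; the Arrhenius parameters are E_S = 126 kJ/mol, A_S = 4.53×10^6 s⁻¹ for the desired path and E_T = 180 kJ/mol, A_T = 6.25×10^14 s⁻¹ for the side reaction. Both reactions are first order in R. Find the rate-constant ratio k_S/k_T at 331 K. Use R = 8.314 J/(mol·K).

k_S/k_T = (A_S/A_T)·exp[−(E_S−E_T)/(RT)] = (A_S/A_T)·exp[(E_T−E_S)/(RT)].
(E_T−E_S)/(RT) = (180−126)×10³/(8.314×331) = 54000/2752 = 19.62.
k_S/k_T = (4.53×10^6/6.25×10^14)·exp(19.62) = 7.248×10^-9 × 3.326×10^8 = 2.41.
Since E_S < E_T, lowering the temperature improves selectivity toward S.

2.41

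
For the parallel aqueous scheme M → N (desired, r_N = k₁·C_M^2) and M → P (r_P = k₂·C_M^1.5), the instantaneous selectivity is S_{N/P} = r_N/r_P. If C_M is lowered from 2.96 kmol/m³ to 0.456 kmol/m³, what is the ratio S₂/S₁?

S_{N/P} = (k₁/k₂)·C_M^0.5, so S₂/S₁ = (C_{M,2}/C_{M,1})^0.5.
= (0.456/2.96)^0.5 = (0.1541)^0.5 = 0.392.
Selectivity toward N falls as C_M falls — high-concentration operation is favoured.

0.392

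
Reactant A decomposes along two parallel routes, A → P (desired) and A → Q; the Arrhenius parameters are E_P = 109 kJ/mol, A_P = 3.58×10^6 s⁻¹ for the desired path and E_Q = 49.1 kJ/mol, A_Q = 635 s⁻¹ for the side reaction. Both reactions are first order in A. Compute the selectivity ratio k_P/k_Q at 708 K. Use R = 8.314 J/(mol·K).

k_P/k_Q = (A_P/A_Q)·exp[−(E_P−E_Q)/(RT)] = (A_P/A_Q)·exp[(E_Q−E_P)/(RT)].
(E_Q−E_P)/(RT) = (49.1−109)×10³/(8.314×708) = -59900/5886 = -10.18.
k_P/k_Q = (3.58×10^6/635)·exp(-10.18) = 5638 × 3.807×10^-5 = 0.215.
Since E_P > E_Q, raising the temperature improves selectivity toward P.

0.215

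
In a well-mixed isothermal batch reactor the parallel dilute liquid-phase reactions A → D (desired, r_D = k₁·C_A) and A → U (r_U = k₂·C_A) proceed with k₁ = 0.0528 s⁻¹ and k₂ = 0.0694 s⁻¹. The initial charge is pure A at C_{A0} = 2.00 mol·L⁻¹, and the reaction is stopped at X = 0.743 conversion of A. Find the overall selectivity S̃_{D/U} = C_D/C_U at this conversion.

0.761

C_A = C_{A0}(1−X) = 0.5140 mol·L⁻¹.
Both paths are first order in A, so the instantaneous fraction to D is constant: dC_D/d(−C_A) = k₁/(k₁+k₂) = 0.4321.
C_D = 0.4321·(C_{A0}−C_A) = 0.4321×1.486 = 0.642 mol·L⁻¹.
C_U = (C_{A0}−C_A)−C_D = 0.8439 mol·L⁻¹; S̃_{D/U} = 0.6421/0.8439 = 0.761.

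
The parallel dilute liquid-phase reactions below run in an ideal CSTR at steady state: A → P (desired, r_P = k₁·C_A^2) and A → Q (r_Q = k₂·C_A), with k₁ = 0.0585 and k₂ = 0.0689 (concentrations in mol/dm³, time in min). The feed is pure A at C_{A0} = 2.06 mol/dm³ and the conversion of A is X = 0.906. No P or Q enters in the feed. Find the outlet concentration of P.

Exit C_A = C_{A0}(1−X) = 2.06×0.0940 = 0.1936 mol/dm³.
In a CSTR the entire volume is at exit conditions, so r_P = 0.0585×0.1936^2 = 0.002194 and r_Q = 0.0689×0.1936 = 0.01334.
Fraction of consumed A going to P: r_P/(r_P+r_Q) = 0.1412.
C_P = 0.1412·C_{A0}·X = 0.1412×2.06×0.906 = 0.264 mol/dm³.

0.264 mol/dm³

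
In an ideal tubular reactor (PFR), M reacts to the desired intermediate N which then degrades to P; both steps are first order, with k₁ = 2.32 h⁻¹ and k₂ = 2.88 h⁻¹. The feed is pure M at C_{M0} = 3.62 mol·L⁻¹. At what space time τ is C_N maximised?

The intermediate peaks when r₁ = r₂, i.e. k₁e^(−k₁τ) = k₂e^(−k₂τ), giving τ_opt = ln(k₂/k₁)/(k₂−k₁).
= ln(2.88/2.32)/(2.88−2.32) = ln(1.241)/0.5600 = 0.2162/0.5600 = 0.386 h.

0.386 h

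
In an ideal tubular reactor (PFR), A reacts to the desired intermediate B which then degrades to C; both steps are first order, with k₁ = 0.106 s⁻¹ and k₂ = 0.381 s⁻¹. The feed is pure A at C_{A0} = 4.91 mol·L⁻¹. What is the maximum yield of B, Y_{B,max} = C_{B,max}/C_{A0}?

0.170

At the optimum, C_{B,max}/C_{A0} = (k₁/k₂)^[k₂/(k₂−k₁)].
= (0.106/0.381)^(0.381/(0.381−0.106)) = (0.2782)^(1.385) = 0.1699.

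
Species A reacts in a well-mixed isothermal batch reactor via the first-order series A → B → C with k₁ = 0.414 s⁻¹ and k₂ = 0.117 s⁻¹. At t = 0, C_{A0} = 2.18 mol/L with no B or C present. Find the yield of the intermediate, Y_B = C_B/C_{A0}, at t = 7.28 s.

For first-order series with pure A initially, C_B(t) = k₁C_{A0}/(k₂−k₁)·(e^(−k₁t) − e^(−k₂t)).
e^(−k₁t) = e^(−0.414×7.28) = e^(−3.014) = 0.04910; e^(−k₂t) = e^(−0.8518) = 0.4267.
C_B = 0.414×2.18/(0.117−0.414) × (0.04910−0.4267) = (-3.039)×(-0.3776) = 1.147 mol/L.
Y_B = C_B/C_{A0} = 1.147/2.18 = 0.526.

0.526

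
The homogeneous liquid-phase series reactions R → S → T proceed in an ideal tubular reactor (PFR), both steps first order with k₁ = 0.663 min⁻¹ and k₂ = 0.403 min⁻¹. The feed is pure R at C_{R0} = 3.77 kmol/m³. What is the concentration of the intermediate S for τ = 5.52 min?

Solving the coupled first-order balances gives C_S(τ) = [k₁/(k₂−k₁)]·C_{R0}·(e^(−k₁τ) − e^(−k₂τ)).
e^(−k₁τ) = e^(−0.663×5.52) = e^(−3.660) = 0.02574; e^(−k₂τ) = e^(−2.225) = 0.1081.
C_S = 0.663×3.77/(0.403−0.663) × (0.02574−0.1081) = (-9.614)×(-0.08238) = 0.7919 kmol/m³.

0.792 kmol/m³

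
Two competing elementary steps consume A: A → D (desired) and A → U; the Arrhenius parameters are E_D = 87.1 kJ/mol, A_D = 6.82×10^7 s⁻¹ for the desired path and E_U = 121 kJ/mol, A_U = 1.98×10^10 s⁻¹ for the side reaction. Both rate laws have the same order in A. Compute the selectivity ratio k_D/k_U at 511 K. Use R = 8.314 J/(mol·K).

10.1

Since both paths have the same order in A, the concentration cancels and S_{D/U} = k_D/k_U = (A_D/A_U)·exp[(E_U−E_D)/(RT)].
(E_U−E_D)/(RT) = (121−87.1)×10³/(8.314×511) = 33900/4248 = 7.979.
k_D/k_U = (6.82×10^7/1.98×10^10)·exp(7.979) = 0.003444 × 2920 = 10.1.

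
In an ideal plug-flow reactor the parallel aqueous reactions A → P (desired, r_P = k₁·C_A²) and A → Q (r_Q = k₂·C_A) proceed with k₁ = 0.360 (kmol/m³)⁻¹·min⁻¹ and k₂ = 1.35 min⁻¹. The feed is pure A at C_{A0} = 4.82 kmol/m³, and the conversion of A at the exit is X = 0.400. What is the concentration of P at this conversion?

0.972 kmol/m³

C_A = C_{A0}(1−X) = 2.892 kmol/m³.
Along a PFR/batch, dC_Q/dC_A = −r_Q/(r_P+r_Q) = −k₂/(k₂+k₁·C_A).
Integrating from C_{A0} to C_A: C_Q = (1.35/0.360)·ln[(1.35+0.360·4.82)/(1.35+0.360·2.89)] = 3.750·ln(3.085/2.391) = 0.9557 kmol/m³.
Then C_P = (C_{A0}−C_A) − C_Q = 1.928 − 0.9557 = 0.9723 kmol/m³.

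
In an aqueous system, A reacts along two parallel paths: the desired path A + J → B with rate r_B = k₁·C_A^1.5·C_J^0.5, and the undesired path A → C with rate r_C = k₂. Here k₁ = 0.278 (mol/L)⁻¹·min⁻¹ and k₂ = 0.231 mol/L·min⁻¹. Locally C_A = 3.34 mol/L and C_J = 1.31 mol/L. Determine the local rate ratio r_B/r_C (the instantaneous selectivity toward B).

8.41

S_{B/C} = r_B/r_C = (k₁·C_A^1.5·C_J^0.5)/(k₂) = (k₁/k₂)·C_A^1.5·C_J^0.5.
= (0.278×3.340^1.5×1.310^0.5) / (0.231) = 1.942/0.2310 = 8.41.
Since the desired path is higher order in A, keeping C_A high (PFR or concentrated feed) favours B.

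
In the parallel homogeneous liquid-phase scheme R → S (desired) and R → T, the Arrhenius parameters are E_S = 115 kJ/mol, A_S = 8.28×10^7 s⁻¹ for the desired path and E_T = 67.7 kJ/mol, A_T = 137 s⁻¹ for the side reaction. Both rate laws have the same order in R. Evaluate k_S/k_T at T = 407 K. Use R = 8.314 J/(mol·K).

Since both paths have the same order in R, the concentration cancels and S_{S/T} = k_S/k_T = (A_S/A_T)·exp[(E_T−E_S)/(RT)].
(E_T−E_S)/(RT) = (67.7−115)×10³/(8.314×407) = -47300/3384 = -13.98.
k_S/k_T = (8.28×10^7/137)·exp(-13.98) = 6.044×10^5 × 8.497×10^-7 = 0.514.

0.514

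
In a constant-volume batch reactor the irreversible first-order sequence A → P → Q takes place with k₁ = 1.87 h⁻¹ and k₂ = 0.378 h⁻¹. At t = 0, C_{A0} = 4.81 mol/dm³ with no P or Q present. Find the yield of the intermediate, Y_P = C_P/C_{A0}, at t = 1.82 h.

For first-order series with pure A initially, C_P(t) = k₁C_{A0}/(k₂−k₁)·(e^(−k₁t) − e^(−k₂t)).
e^(−k₁t) = e^(−1.87×1.82) = e^(−3.403) = 0.03326; e^(−k₂t) = e^(−0.6880) = 0.5026.
C_P = 1.87×4.81/(0.378−1.87) × (0.03326−0.5026) = (-6.029)×(-0.4693) = 2.829 mol/dm³.
Y_P = C_P/C_{A0} = 2.829/4.81 = 0.588.

0.588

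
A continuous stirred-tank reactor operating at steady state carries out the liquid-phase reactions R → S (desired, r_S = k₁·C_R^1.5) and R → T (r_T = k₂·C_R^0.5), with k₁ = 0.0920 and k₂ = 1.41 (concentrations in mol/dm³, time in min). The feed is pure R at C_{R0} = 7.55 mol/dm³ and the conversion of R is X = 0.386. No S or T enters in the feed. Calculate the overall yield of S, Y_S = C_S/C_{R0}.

Exit C_R = C_{R0}(1−X) = 7.55×0.614 = 4.636 mol/dm³.
A CSTR operates uniformly at the exit composition, giving r_S = 0.9182 and r_T = 3.036 (each k·C_R^n at C_R = 4.636).
Fraction of consumed R going to S: r_S/(r_S+r_T) = 0.2322.
C_S = 0.2322·C_{R0}·X = 0.2322×7.55×0.386 = 0.677 mol/dm³; Y_S = C_S/C_{R0} = 0.0896.

0.0896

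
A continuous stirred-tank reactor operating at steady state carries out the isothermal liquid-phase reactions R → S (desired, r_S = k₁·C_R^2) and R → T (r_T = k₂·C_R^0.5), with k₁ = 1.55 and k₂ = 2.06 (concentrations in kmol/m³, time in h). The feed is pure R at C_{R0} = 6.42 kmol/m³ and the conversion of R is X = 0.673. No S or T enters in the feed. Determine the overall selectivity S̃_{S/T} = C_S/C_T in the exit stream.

Exit C_R = C_{R0}(1−X) = 6.42×0.327 = 2.099 kmol/m³.
In a CSTR the entire volume is at exit conditions, so r_S = 1.55×2.099^2 = 6.831 and r_T = 2.06×2.099^0.5 = 2.985.
Overall selectivity = C_S/C_T = r_Sτ/(r_Tτ) = r_S/r_T = 2.29.

2.29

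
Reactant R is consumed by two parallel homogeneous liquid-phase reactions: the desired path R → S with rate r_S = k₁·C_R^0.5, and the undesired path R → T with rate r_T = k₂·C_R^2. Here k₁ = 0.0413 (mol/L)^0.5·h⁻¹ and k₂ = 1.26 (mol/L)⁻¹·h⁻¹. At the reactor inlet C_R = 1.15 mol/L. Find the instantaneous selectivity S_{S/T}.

S_{S/T} = r_S/r_T = (k₁·C_R^0.5)/(k₂·C_R^2) = (k₁/k₂)·C_R^-1.5.
= (0.0413×1.150^0.5) / (1.26×1.150^2) = 0.04429/1.666 = 0.0266.
The undesired path is higher order in R, so low C_R (CSTR or dilute feed) favours S.

0.0266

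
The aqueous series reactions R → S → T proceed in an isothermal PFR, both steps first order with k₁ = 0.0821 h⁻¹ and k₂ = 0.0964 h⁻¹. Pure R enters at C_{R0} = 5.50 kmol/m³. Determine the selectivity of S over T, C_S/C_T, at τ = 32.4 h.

0.191

For first-order series with pure R initially, C_S(τ) = k₁C_{R0}/(k₂−k₁)·(e^(−k₁τ) − e^(−k₂τ)).
e^(−k₁τ) = e^(−0.0821×32.4) = e^(−2.660) = 0.06995; e^(−k₂τ) = e^(−3.123) = 0.04401.
C_S = 0.0821×5.50/(0.0964−0.0821) × (0.06995−0.04401) = 31.58×0.02594 = 0.8190 kmol/m³.
C_R = C_{R0}e^(−k₁τ) = 0.3847 kmol/m³, so C_T = C_{R0}−C_R−C_S = 4.296 kmol/m³; C_S/C_T = 0.191.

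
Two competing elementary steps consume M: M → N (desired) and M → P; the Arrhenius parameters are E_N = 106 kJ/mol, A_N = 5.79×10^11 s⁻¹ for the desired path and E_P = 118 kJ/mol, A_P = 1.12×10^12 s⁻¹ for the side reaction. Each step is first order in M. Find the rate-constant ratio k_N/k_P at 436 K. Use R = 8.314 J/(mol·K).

14.2

k_N/k_P = (A_N/A_P)·exp[−(E_N−E_P)/(RT)] = (A_N/A_P)·exp[(E_P−E_N)/(RT)].
(E_P−E_N)/(RT) = (118−106)×10³/(8.314×436) = 12000/3625 = 3.310.
k_N/k_P = (5.79×10^11/1.12×10^12)·exp(3.310) = 0.5170 × 27.40 = 14.2.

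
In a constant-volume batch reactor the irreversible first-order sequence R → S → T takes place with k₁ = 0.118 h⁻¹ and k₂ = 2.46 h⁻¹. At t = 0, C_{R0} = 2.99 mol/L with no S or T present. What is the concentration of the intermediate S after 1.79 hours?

0.120 mol/L

The intermediate concentration in a first-order A→B→C sequence is C_S = k₁C_{R0}(e^(−k₁t) − e^(−k₂t))/(k₂−k₁).
e^(−k₁t) = e^(−0.118×1.79) = e^(−0.2112) = 0.8096; e^(−k₂t) = e^(−4.403) = 0.01224.
C_S = 0.118×2.99/(2.46−0.118) × (0.8096−0.01224) = 0.1506×0.7974 = 0.1201 mol/L.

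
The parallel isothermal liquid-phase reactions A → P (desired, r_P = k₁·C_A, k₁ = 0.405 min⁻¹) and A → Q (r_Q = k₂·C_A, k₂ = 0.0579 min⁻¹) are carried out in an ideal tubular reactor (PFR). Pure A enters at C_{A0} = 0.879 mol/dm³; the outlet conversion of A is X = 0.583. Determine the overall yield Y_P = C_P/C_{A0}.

0.510

C_A = C_{A0}(1−X) = 0.3665 mol/dm³.
Both paths are first order in A, so the instantaneous fraction to P is constant: dC_P/d(−C_A) = k₁/(k₁+k₂) = 0.8749.
C_P = 0.8749·(C_{A0}−C_A) = 0.8749×0.5125 = 0.448 mol/dm³.
Y_P = C_P/C_{A0} = 0.4484/0.879 = 0.510.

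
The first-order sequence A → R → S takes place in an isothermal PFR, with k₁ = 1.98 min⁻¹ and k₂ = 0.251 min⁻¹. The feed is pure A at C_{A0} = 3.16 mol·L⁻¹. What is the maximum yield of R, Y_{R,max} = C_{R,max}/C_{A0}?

For a first-order series the maximum intermediate yield is C_{R,max}/C_{A0} = (k₁/k₂)^[k₂/(k₂−k₁)].
= (1.98/0.251)^(0.251/(0.251−1.98)) = (7.888)^(-0.1452) = 0.7409.

0.741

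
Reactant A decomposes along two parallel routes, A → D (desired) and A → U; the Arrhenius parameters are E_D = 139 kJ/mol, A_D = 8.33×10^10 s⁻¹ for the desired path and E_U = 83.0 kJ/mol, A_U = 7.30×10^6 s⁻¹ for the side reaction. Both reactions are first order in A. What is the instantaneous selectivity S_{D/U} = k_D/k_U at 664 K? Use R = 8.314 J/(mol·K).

Since both paths have the same order in A, the concentration cancels and S_{D/U} = k_D/k_U = (A_D/A_U)·exp[(E_U−E_D)/(RT)].
(E_U−E_D)/(RT) = (83.0−139)×10³/(8.314×664) = -56000/5520 = -10.14.
k_D/k_U = (8.33×10^10/7.30×10^6)·exp(-10.14) = 11411 × 3.931×10^-5 = 0.449.
Since E_D > E_U, raising the temperature improves selectivity toward D.

0.449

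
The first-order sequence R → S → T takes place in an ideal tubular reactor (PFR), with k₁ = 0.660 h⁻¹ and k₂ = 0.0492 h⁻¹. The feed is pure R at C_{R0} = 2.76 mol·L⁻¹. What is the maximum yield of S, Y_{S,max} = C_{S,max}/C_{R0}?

0.811

For a first-order series the maximum intermediate yield is C_{S,max}/C_{R0} = (k₁/k₂)^[k₂/(k₂−k₁)].
= (0.660/0.0492)^(0.0492/(0.0492−0.660)) = (13.41)^(-0.08055) = 0.8113.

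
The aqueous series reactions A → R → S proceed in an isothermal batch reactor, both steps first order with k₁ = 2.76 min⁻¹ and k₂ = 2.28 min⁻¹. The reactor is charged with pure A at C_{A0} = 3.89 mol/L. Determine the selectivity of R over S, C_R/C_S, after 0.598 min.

0.832

The intermediate concentration in a first-order A→B→C sequence is C_R = k₁C_{A0}(e^(−k₁t) − e^(−k₂t))/(k₂−k₁).
e^(−k₁t) = e^(−2.76×0.598) = e^(−1.650) = 0.1920; e^(−k₂t) = e^(−1.363) = 0.2558.
C_R = 2.76×3.89/(2.28−2.76) × (0.1920−0.2558) = (-22.37)×(-0.06382) = 1.428 mol/L.
C_A = C_{A0}e^(−k₁t) = 0.7467 mol/L, so C_S = C_{A0}−C_A−C_R = 1.716 mol/L; C_R/C_S = 0.832.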